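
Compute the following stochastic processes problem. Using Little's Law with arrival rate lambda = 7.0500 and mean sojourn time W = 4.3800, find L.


Little's Law: L = lambda * W
= 7.0500 * 4.3800
= 30.8790

30.8790


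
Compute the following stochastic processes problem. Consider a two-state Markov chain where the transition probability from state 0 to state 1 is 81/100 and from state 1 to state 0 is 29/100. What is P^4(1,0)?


Computing P^4 by matrix multiplication.
P = [[0.1900, 0.8100], [0.2900, 0.7100]]
After raising P to the power 4:
P^4(1,0) = 0.2636

0.2636


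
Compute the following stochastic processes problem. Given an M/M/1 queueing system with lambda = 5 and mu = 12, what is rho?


rho = lambda/mu
= 5/12
= 0.4167

0.4167


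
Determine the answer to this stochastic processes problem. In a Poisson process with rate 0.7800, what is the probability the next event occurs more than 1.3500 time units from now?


P(X > t) = exp(-lambda * t)
= exp(-0.7800 * 1.3500)
= exp(-1.0530) = 0.3489

0.3489


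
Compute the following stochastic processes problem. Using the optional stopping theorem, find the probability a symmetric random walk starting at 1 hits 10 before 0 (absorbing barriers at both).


By optional stopping theorem: E(M at tau) = M(0) = 1
P(hit 10)*10 + P(hit 0)*0 = 1
P(hit 10) = (1 - 0)/(10 - 0) = 1/10 = 0.1000

0.1000


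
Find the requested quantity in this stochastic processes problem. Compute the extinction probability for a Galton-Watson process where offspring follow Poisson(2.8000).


Since mu = 2.8000 > 1, extinction prob q < 1.
Solve s = exp(mu*(s-1)) iteratively.
q = 0.0750

0.0750


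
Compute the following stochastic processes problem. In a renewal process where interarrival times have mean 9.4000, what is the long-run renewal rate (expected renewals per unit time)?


Long-run renewal rate = 1/E(X)
= 1/9.4000
= 0.1064

0.1064


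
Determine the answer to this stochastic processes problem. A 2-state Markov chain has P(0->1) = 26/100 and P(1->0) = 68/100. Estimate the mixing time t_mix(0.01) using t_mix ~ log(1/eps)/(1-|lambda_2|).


lambda_2 = |1 - p01 - p10| = |1 - 0.2600 - 0.6800| = 0.0600
t_mix ~ log(1/eps)/(1 - |lambda_2|)
= log(100)/(1 - 0.0600) = 4.6052/0.9400
= 4.8991

4.8991


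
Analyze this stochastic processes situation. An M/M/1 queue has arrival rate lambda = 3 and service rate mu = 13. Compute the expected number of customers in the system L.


rho = 3/13 = 0.2308
L = rho/(1-rho)
= 0.2308/0.7692
= 0.3000

0.3000


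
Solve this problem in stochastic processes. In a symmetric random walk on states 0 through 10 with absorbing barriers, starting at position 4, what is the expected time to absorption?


For symmetric RW on 0,...,N with absorbing barriers, E(i) = i*(N-i)
E(4) = 4 * 6 = 24

24


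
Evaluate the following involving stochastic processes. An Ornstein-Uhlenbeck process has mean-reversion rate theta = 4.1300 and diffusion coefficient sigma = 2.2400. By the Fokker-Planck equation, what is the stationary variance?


Stationary variance = sigma^2 / (2*theta)
= 2.2400^2 / (2*4.1300)
= 5.0176 / 8.2600
= 0.6075

0.6075


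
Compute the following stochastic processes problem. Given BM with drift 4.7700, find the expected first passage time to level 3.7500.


Expected first passage time = a/mu
= 3.7500/4.7700
= 0.7862

0.7862


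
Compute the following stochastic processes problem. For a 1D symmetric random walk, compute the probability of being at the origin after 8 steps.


P(S(8) = 0) = C(8,4) / 4^4
= 70 / 256
= 0.2734

0.2734


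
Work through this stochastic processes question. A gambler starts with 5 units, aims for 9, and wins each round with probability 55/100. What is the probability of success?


Gambler's ruin formula:
r = q/p = 0.4500/0.5500 = 0.8182
P(win) = (1 - r^i)/(1 - r^N)
= (1 - 0.8182^5)/(1 - 0.8182^9)
= 0.7579

0.7579


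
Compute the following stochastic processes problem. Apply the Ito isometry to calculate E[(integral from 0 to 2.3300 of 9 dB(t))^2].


By Ito isometry: E[(int f dB)^2] = int f^2 dt
= 9^2 * 2.3300
= 81 * 2.3300 = 188.7300

188.7300


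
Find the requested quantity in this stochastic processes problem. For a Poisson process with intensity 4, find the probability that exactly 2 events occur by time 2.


P(N(t)=k) = (lambda*t)^k * exp(-lambda*t) / k!
lambda*t = 8
= 8^2 * exp(-8) / 2!
= 64 * 3.3546e-04 / 2
= 0.0107

0.0107


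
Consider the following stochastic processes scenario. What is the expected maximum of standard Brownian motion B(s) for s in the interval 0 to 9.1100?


E(max B(s)) = sqrt(2t/pi)
= sqrt(2*9.1100/pi)
= sqrt(5.7996)
= 2.4082

2.4082


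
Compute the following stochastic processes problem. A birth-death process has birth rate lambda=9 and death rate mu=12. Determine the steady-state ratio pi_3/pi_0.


For birth-death process, pi_n/pi_0 = (lambda/mu)^n
= (9/12)^3
= 0.4219

0.4219


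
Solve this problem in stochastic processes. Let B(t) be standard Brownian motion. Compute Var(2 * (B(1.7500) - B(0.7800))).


Var(alpha*(B(t)-B(s))) = alpha^2 * (t-s)
= 2^2 * (1.7500 - 0.7800)
= 4 * 0.9700
= 3.8800

3.8800


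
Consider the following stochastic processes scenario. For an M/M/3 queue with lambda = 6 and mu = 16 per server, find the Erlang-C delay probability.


a = lambda/mu = 0.3750
rho = a/c = 0.1250
Erlang-C formula applied:
C(c,a) = 0.0069

0.0069


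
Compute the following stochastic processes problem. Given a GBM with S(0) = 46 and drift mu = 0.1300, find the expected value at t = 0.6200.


E[S(t)] = S(0) * exp(mu * t)
= 46 * exp(0.1300 * 0.6200)
= 46 * 1.0839
= 49.8611

49.8611


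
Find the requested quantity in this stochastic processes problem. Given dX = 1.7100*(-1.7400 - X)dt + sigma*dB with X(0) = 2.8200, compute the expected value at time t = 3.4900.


E[X(t)] = mu + (X(0) - mu)*exp(-theta*t)
= -1.7400 + (2.8200 - -1.7400)*exp(-1.7100*3.4900)
= -1.7400 + 4.5600 * 0.0026
= -1.7283

-1.7283


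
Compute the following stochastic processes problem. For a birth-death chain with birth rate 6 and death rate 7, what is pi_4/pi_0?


For birth-death process, pi_n/pi_0 = (lambda/mu)^n
= (6/7)^4
= 0.5398

0.5398


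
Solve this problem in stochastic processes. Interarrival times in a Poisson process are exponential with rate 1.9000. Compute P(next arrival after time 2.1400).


P(X > t) = exp(-lambda * t)
= exp(-1.9000 * 2.1400)
= exp(-4.0660) = 0.0171

0.0171


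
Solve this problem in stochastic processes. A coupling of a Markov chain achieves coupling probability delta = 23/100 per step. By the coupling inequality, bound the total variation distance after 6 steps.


TV distance bound <= (1-delta)^n
= (1 - 0.2300)^6
= 0.7700^6
= 0.2084

0.2084


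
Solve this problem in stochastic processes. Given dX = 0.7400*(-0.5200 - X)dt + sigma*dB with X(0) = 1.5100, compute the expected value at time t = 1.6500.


E[X(t)] = mu + (X(0) - mu)*exp(-theta*t)
= -0.5200 + (1.5100 - -0.5200)*exp(-0.7400*1.6500)
= -0.5200 + 2.0300 * 0.2949
= 0.0787

0.0787


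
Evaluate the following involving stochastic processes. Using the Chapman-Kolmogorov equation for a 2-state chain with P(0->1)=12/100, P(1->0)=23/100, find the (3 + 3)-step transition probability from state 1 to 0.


P^6 = P^3 * P^3
Computing via matrix multiplication of the transition matrix.
Entry (1,0) of P^6 = 0.6076

0.6076


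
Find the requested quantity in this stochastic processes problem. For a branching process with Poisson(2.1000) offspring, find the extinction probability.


Since mu = 2.1000 > 1, extinction prob q < 1.
Solve s = exp(mu*(s-1)) iteratively.
q = 0.1779

0.1779


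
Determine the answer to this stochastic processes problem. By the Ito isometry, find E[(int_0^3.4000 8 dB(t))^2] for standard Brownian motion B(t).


By Ito isometry: E[(int f dB)^2] = int f^2 dt
= 8^2 * 3.4000
= 64 * 3.4000 = 217.6000

217.6000


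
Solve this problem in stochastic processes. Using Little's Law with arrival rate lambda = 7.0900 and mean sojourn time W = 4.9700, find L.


Little's Law: L = lambda * W
= 7.0900 * 4.9700
= 35.2373

35.2373


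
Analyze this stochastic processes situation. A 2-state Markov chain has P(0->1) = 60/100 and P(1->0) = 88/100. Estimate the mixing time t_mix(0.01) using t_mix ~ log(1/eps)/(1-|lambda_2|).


lambda_2 = |1 - p01 - p10| = |1 - 0.6000 - 0.8800| = 0.4800
t_mix ~ log(1/eps)/(1 - |lambda_2|)
= log(100)/(1 - 0.4800) = 4.6052/0.5200
= 8.8561

8.8561


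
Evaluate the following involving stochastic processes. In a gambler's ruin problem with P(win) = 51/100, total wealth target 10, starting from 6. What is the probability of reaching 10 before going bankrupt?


Gambler's ruin formula:
r = q/p = 0.4900/0.5100 = 0.9608
P(win) = (1 - r^i)/(1 - r^N)
= (1 - 0.9608^6)/(1 - 0.9608^10)
= 0.6472

0.6472


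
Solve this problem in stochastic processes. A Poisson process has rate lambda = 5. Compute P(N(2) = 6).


P(N(t)=k) = (lambda*t)^k * exp(-lambda*t) / k!
lambda*t = 10
= 10^6 * exp(-10) / 6!
= 1000000 * 4.5400e-05 / 720
= 0.0631

0.0631


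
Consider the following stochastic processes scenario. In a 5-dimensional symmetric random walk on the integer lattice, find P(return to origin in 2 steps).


P(return in 2 steps) = P(reverse first step) = 1/(2d)
= 1/10
= 0.1000

0.1000


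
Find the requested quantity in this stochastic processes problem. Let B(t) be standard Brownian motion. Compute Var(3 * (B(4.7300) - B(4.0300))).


Var(alpha*(B(t)-B(s))) = alpha^2 * (t-s)
= 3^2 * (4.7300 - 4.0300)
= 9 * 0.7000
= 6.3000

6.3000


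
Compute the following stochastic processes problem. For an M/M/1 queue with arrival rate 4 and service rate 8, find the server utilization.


rho = lambda/mu
= 4/8
= 0.5000

0.5000


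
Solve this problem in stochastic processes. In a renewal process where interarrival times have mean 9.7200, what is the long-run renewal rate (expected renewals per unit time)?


Long-run renewal rate = 1/E(X)
= 1/9.7200
= 0.1029

0.1029


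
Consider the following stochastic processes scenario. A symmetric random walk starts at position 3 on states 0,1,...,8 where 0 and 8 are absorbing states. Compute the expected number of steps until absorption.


For symmetric RW on 0,...,N with absorbing barriers, E(i) = i*(N-i)
E(3) = 3 * 5 = 15

15


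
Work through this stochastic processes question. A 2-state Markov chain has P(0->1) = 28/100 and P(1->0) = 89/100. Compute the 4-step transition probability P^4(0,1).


Computing P^4 by matrix multiplication.
P = [[0.7200, 0.2800], [0.8900, 0.1100]]
After raising P to the power 4:
P^4(0,1) = 0.2391

0.2391


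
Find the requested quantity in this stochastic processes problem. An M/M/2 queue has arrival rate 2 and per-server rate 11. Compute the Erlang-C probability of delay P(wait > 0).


a = lambda/mu = 0.1818
rho = a/c = 0.0909
Erlang-C formula applied:
C(c,a) = 0.0152

0.0152


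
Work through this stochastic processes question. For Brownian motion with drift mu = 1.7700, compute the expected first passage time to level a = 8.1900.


Expected first passage time = a/mu
= 8.1900/1.7700
= 4.6271

4.6271


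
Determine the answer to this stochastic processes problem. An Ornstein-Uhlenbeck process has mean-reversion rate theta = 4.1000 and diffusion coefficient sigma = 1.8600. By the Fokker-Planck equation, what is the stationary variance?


Stationary variance = sigma^2 / (2*theta)
= 1.8600^2 / (2*4.1000)
= 3.4596 / 8.2000
= 0.4219

0.4219


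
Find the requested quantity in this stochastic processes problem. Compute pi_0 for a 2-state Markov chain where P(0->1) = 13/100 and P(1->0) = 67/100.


Stationary distribution: pi_0 = p10/(p01+p10), pi_1 = p01/(p01+p10)
p01 = 0.1300, p10 = 0.6700
pi_0 = 0.8375

0.8375


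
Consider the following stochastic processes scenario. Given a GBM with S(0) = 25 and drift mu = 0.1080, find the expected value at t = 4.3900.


E[S(t)] = S(0) * exp(mu * t)
= 25 * exp(0.1080 * 4.3900)
= 25 * 1.6066
= 40.1650

40.1650


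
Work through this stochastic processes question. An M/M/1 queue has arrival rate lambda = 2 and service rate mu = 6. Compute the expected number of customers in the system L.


rho = 2/6 = 0.3333
L = rho/(1-rho)
= 0.3333/0.6667
= 0.5000

0.5000


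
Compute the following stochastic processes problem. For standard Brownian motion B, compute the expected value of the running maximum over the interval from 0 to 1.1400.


E(max B(s)) = sqrt(2t/pi)
= sqrt(2*1.1400/pi)
= sqrt(0.7257)
= 0.8519

0.8519


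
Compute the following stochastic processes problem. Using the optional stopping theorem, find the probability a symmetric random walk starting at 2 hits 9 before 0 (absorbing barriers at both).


By optional stopping theorem: E(M at tau) = M(0) = 2
P(hit 9)*9 + P(hit 0)*0 = 2
P(hit 9) = (2 - 0)/(9 - 0) = 2/9 = 0.2222

0.2222


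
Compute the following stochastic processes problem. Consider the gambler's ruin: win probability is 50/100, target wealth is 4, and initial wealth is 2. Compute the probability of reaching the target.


p = 1/2: P(win) = i/N = 2/4
= 0.5000

0.5000


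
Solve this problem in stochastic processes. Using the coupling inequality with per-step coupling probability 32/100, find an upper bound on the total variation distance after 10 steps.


TV distance bound <= (1-delta)^n
= (1 - 0.3200)^10
= 0.6800^10
= 0.0211

0.0211


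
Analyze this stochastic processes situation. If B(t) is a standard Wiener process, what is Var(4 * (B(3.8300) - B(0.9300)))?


Var(alpha*(B(t)-B(s))) = alpha^2 * (t-s)
= 4^2 * (3.8300 - 0.9300)
= 16 * 2.9000
= 46.4000

46.4000


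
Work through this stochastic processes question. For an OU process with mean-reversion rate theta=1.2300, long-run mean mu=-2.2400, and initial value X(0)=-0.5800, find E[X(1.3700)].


E[X(t)] = mu + (X(0) - mu)*exp(-theta*t)
= -2.2400 + (-0.5800 - -2.2400)*exp(-1.2300*1.3700)
= -2.2400 + 1.6600 * 0.1854
= -1.9322

-1.9322


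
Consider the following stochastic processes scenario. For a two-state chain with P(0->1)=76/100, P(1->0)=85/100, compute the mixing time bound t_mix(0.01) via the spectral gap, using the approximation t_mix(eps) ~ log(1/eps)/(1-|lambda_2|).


lambda_2 = |1 - p01 - p10| = |1 - 0.7600 - 0.8500| = 0.6100
t_mix ~ log(1/eps)/(1 - |lambda_2|)
= log(100)/(1 - 0.6100) = 4.6052/0.3900
= 11.8081

11.8081


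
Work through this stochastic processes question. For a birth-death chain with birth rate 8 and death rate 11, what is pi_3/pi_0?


For birth-death process, pi_n/pi_0 = (lambda/mu)^n
= (8/11)^3
= 0.3847

0.3847


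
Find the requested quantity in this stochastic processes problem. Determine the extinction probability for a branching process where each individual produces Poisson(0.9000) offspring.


Since mu = 0.9000 <= 1, extinction probability = 1.

1.0000


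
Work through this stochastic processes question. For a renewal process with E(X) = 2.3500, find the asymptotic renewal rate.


Long-run renewal rate = 1/E(X)
= 1/2.3500
= 0.4255

0.4255


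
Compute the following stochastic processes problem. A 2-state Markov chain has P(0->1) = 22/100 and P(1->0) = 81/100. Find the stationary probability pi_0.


Stationary distribution: pi_0 = p10/(p01+p10), pi_1 = p01/(p01+p10)
p01 = 0.2200, p10 = 0.8100
pi_0 = 0.7864

0.7864


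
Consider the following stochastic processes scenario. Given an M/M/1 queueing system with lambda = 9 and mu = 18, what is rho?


rho = lambda/mu
= 9/18
= 0.5000

0.5000


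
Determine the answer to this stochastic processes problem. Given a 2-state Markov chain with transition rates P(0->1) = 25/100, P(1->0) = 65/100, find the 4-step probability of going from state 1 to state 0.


Computing P^4 by matrix multiplication.
P = [[0.7500, 0.2500], [0.6500, 0.3500]]
After raising P to the power 4:
P^4(1,0) = 0.7222

0.7222


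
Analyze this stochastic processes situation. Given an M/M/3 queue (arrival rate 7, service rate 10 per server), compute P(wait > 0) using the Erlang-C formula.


a = lambda/mu = 0.7000
rho = a/c = 0.2333
Erlang-C formula applied:
C(c,a) = 0.0369

0.0369


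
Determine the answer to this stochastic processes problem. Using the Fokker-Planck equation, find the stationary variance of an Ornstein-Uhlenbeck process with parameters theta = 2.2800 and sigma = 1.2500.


Stationary variance = sigma^2 / (2*theta)
= 1.2500^2 / (2*2.2800)
= 1.5625 / 4.5600
= 0.3427

0.3427


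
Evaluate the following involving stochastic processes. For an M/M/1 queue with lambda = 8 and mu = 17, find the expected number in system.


rho = 8/17 = 0.4706
L = rho/(1-rho)
= 0.4706/0.5294
= 0.8889

0.8889


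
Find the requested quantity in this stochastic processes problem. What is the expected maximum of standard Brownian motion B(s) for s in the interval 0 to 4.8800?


E(max B(s)) = sqrt(2t/pi)
= sqrt(2*4.8800/pi)
= sqrt(3.1067)
= 1.7626

1.7626


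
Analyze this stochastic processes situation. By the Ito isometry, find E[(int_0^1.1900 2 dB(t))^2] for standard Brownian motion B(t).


By Ito isometry: E[(int f dB)^2] = int f^2 dt
= 2^2 * 1.1900
= 4 * 1.1900 = 4.7600

4.7600


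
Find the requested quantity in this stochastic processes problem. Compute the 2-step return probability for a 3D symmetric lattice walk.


P(return in 2 steps) = P(reverse first step) = 1/(2d)
= 1/6
= 0.1667

0.1667


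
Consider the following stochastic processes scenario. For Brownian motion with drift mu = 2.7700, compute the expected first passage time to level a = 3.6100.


Expected first passage time = a/mu
= 3.6100/2.7700
= 1.3032

1.3032


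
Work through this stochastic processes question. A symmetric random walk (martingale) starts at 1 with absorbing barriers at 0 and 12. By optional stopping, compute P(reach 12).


By optional stopping theorem: E(M at tau) = M(0) = 1
P(hit 12)*12 + P(hit 0)*0 = 1
P(hit 12) = (1 - 0)/(12 - 0) = 1/12 = 0.0833

0.0833


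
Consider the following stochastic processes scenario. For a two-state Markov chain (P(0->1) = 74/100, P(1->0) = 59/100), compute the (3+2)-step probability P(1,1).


P^5 = P^3 * P^2
Computing via matrix multiplication of the transition matrix.
Entry (1,1) of P^5 = 0.5547

0.5547


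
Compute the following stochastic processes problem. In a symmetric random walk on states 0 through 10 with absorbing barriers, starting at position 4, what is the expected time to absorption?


For symmetric RW on 0,...,N with absorbing barriers, E(i) = i*(N-i)
E(4) = 4 * 6 = 24

24


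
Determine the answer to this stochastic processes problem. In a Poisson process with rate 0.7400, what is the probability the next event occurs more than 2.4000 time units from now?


P(X > t) = exp(-lambda * t)
= exp(-0.7400 * 2.4000)
= exp(-1.7760) = 0.1693

0.1693


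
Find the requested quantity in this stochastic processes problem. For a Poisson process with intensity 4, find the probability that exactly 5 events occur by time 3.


P(N(t)=k) = (lambda*t)^k * exp(-lambda*t) / k!
lambda*t = 12
= 12^5 * exp(-12) / 5!
= 248832 * 6.1442e-06 / 120
= 0.0127

0.0127


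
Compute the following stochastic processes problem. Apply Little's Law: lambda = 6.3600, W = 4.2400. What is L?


Little's Law: L = lambda * W
= 6.3600 * 4.2400
= 26.9664

26.9664


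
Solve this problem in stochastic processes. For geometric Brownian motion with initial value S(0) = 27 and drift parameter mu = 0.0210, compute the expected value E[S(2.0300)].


E[S(t)] = S(0) * exp(mu * t)
= 27 * exp(0.0210 * 2.0300)
= 27 * 1.0436
= 28.1759

28.1759


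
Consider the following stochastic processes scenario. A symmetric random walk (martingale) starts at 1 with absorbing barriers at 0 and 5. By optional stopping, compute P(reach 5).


By optional stopping theorem: E(M at tau) = M(0) = 1
P(hit 5)*5 + P(hit 0)*0 = 1
P(hit 5) = (1 - 0)/(5 - 0) = 1/5 = 0.2000

0.2000


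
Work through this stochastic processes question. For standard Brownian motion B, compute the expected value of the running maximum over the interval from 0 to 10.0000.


E(max B(s)) = sqrt(2t/pi)
= sqrt(2*10.0000/pi)
= sqrt(6.3662)
= 2.5231

2.5231


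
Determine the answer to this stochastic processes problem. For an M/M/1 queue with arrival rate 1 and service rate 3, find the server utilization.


rho = lambda/mu
= 1/3
= 0.3333

0.3333


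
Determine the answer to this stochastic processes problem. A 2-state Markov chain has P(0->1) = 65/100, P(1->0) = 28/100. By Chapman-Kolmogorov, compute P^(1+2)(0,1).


P^3 = P^1 * P^2
Computing via matrix multiplication of the transition matrix.
Entry (0,1) of P^3 = 0.6987

0.6987


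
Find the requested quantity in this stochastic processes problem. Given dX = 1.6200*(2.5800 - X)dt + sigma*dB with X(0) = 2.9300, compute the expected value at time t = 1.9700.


E[X(t)] = mu + (X(0) - mu)*exp(-theta*t)
= 2.5800 + (2.9300 - 2.5800)*exp(-1.6200*1.9700)
= 2.5800 + 0.3500 * 0.0411
= 2.5944

2.5944


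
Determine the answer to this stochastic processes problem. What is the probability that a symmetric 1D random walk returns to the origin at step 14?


P(S(14) = 0) = C(14,7) / 4^7
= 3432 / 16384
= 0.2095

0.2095


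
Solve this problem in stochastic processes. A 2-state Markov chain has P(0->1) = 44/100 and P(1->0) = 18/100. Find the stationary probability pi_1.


Stationary distribution: pi_0 = p10/(p01+p10), pi_1 = p01/(p01+p10)
p01 = 0.4400, p10 = 0.1800
pi_1 = 0.7097

0.7097


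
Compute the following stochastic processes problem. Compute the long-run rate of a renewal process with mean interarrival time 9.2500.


Long-run renewal rate = 1/E(X)
= 1/9.2500
= 0.1081

0.1081


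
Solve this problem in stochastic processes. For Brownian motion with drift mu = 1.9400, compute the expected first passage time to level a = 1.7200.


Expected first passage time = a/mu
= 1.7200/1.9400
= 0.8866

0.8866


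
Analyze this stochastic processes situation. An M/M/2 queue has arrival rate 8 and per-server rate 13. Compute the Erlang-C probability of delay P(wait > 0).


a = lambda/mu = 0.6154
rho = a/c = 0.3077
Erlang-C formula applied:
C(c,a) = 0.1448

0.1448


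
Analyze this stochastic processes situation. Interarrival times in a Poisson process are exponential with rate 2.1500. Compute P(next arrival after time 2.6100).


P(X > t) = exp(-lambda * t)
= exp(-2.1500 * 2.6100)
= exp(-5.6115) = 0.0037

0.0037


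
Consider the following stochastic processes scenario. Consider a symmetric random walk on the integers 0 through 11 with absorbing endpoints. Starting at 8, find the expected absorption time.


For symmetric RW on 0,...,N with absorbing barriers, E(i) = i*(N-i)
E(8) = 8 * 3 = 24

24


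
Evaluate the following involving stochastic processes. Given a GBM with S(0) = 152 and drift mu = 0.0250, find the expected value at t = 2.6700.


E[S(t)] = S(0) * exp(mu * t)
= 152 * exp(0.0250 * 2.6700)
= 152 * 1.0690
= 162.4923

162.4923


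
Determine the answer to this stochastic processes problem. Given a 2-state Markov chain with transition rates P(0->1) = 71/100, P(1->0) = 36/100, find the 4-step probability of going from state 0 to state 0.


Computing P^4 by matrix multiplication.
P = [[0.2900, 0.7100], [0.3600, 0.6400]]
After raising P to the power 4:
P^4(0,0) = 0.3365

0.3365


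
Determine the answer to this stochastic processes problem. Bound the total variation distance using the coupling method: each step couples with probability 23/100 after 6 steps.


TV distance bound <= (1-delta)^n
= (1 - 0.2300)^6
= 0.7700^6
= 0.2084

0.2084


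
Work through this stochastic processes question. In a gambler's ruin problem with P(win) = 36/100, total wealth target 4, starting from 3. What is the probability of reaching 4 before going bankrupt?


Gambler's ruin formula:
r = q/p = 0.6400/0.3600 = 1.7778
P(win) = (1 - r^i)/(1 - r^N)
= (1 - 1.7778^3)/(1 - 1.7778^4)
= 0.5138

0.5138


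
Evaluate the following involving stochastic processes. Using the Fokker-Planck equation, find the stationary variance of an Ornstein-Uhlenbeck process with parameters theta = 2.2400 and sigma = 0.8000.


Stationary variance = sigma^2 / (2*theta)
= 0.8000^2 / (2*2.2400)
= 0.6400 / 4.4800
= 0.1429

0.1429


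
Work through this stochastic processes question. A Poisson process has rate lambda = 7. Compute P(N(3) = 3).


P(N(t)=k) = (lambda*t)^k * exp(-lambda*t) / k!
lambda*t = 21
= 21^3 * exp(-21) / 3!
= 9261 * 7.5826e-10 / 6
= 1.1704e-06

1.1704e-06


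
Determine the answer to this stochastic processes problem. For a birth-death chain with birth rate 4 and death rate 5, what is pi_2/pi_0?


For birth-death process, pi_n/pi_0 = (lambda/mu)^n
= (4/5)^2
= 0.6400

0.6400


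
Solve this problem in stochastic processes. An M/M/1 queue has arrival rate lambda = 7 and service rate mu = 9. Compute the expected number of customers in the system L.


rho = 7/9 = 0.7778
L = rho/(1-rho)
= 0.7778/0.2222
= 3.5000

3.5000


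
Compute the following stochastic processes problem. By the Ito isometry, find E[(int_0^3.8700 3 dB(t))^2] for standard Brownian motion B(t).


By Ito isometry: E[(int f dB)^2] = int f^2 dt
= 3^2 * 3.8700
= 9 * 3.8700 = 34.8300

34.8300


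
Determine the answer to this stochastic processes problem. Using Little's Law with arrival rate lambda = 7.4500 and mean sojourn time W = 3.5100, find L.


Little's Law: L = lambda * W
= 7.4500 * 3.5100
= 26.1495

26.1495


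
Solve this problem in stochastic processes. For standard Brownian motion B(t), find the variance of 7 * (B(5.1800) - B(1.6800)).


Var(alpha*(B(t)-B(s))) = alpha^2 * (t-s)
= 7^2 * (5.1800 - 1.6800)
= 49 * 3.5000
= 171.5000

171.5000


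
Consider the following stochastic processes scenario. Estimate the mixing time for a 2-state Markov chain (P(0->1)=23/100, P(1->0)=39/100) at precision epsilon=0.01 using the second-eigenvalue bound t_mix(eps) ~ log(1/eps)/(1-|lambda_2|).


lambda_2 = |1 - p01 - p10| = |1 - 0.2300 - 0.3900| = 0.3800
t_mix ~ log(1/eps)/(1 - |lambda_2|)
= log(100)/(1 - 0.3800) = 4.6052/0.6200
= 7.4277

7.4277


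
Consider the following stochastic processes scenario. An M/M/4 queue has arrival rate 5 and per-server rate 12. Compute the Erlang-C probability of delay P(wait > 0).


a = lambda/mu = 0.4167
rho = a/c = 0.1042
Erlang-C formula applied:
C(c,a) = 9.2417e-04

9.2417e-04


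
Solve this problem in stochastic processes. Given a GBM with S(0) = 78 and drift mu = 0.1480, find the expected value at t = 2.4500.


E[S(t)] = S(0) * exp(mu * t)
= 78 * exp(0.1480 * 2.4500)
= 78 * 1.4371
= 112.0908

112.0908


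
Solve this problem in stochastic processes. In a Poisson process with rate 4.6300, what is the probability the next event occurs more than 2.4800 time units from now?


P(X > t) = exp(-lambda * t)
= exp(-4.6300 * 2.4800)
= exp(-11.4824) = 1.0310e-05

1.0310e-05


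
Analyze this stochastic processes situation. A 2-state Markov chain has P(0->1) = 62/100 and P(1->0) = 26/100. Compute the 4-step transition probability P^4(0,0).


Computing P^4 by matrix multiplication.
P = [[0.3800, 0.6200], [0.2600, 0.7400]]
After raising P to the power 4:
P^4(0,0) = 0.2956

0.2956


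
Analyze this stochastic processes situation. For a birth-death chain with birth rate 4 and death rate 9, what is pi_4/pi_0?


For birth-death process, pi_n/pi_0 = (lambda/mu)^n
= (4/9)^4
= 0.0390

0.0390


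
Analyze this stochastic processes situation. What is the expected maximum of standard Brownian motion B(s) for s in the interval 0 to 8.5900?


E(max B(s)) = sqrt(2t/pi)
= sqrt(2*8.5900/pi)
= sqrt(5.4686)
= 2.3385

2.3385


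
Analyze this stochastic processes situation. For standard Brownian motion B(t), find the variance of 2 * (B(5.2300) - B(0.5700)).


Var(alpha*(B(t)-B(s))) = alpha^2 * (t-s)
= 2^2 * (5.2300 - 0.5700)
= 4 * 4.6600
= 18.6400

18.6400


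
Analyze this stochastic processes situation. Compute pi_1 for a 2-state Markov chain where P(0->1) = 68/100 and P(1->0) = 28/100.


Stationary distribution: pi_0 = p10/(p01+p10), pi_1 = p01/(p01+p10)
p01 = 0.6800, p10 = 0.2800
pi_1 = 0.7083

0.7083


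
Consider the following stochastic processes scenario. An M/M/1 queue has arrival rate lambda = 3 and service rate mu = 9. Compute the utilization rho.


rho = lambda/mu
= 3/9
= 0.3333

0.3333


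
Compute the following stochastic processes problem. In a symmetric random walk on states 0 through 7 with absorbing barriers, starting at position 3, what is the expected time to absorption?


For symmetric RW on 0,...,N with absorbing barriers, E(i) = i*(N-i)
E(3) = 3 * 4 = 12

12


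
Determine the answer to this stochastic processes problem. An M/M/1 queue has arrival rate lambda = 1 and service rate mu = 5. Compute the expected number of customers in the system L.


rho = 1/5 = 0.2000
L = rho/(1-rho)
= 0.2000/0.8000
= 0.2500

0.2500


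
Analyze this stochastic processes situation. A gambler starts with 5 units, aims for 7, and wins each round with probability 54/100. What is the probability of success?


Gambler's ruin formula:
r = q/p = 0.4600/0.5400 = 0.8519
P(win) = (1 - r^i)/(1 - r^N)
= (1 - 0.8519^5)/(1 - 0.8519^7)
= 0.8176

0.8176


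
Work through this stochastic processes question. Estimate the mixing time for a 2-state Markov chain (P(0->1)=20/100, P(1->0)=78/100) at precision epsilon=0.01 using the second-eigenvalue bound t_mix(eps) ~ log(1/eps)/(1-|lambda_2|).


lambda_2 = |1 - p01 - p10| = |1 - 0.2000 - 0.7800| = 0.0200
t_mix ~ log(1/eps)/(1 - |lambda_2|)
= log(100)/(1 - 0.0200) = 4.6052/0.9800
= 4.6992

4.6992


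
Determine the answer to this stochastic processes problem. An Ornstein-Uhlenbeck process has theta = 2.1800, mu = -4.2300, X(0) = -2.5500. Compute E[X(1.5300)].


E[X(t)] = mu + (X(0) - mu)*exp(-theta*t)
= -4.2300 + (-2.5500 - -4.2300)*exp(-2.1800*1.5300)
= -4.2300 + 1.6800 * 0.0356
= -4.1702

-4.1702


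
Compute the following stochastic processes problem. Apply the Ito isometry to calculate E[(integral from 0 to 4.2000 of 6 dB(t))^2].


By Ito isometry: E[(int f dB)^2] = int f^2 dt
= 6^2 * 4.2000
= 36 * 4.2000 = 151.2000

151.2000


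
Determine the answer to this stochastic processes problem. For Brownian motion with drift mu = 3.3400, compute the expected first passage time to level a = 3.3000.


Expected first passage time = a/mu
= 3.3000/3.3400
= 0.9880

0.9880


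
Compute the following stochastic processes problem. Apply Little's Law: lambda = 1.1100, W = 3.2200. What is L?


Little's Law: L = lambda * W
= 1.1100 * 3.2200
= 3.5742

3.5742


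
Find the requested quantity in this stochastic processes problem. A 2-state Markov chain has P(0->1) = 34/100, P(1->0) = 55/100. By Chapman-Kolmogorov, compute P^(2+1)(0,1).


P^3 = P^2 * P^1
Computing via matrix multiplication of the transition matrix.
Entry (0,1) of P^3 = 0.3815

0.3815


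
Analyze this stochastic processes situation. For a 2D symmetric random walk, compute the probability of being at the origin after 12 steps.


P = C(12,6)^2 / 4^12
= 924^2 / 16777216
= 853776 / 16777216
= 0.0509

0.0509


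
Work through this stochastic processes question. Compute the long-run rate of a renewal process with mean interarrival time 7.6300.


Long-run renewal rate = 1/E(X)
= 1/7.6300
= 0.1311

0.1311


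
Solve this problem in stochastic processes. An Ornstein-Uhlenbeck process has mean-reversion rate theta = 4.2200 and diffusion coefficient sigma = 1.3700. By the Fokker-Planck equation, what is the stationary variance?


Stationary variance = sigma^2 / (2*theta)
= 1.3700^2 / (2*4.2200)
= 1.8769 / 8.4400
= 0.2224

0.2224


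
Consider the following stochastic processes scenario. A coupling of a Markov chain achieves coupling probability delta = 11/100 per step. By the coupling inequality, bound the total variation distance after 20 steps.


TV distance bound <= (1-delta)^n
= (1 - 0.1100)^20
= 0.8900^20
= 0.0972

0.0972


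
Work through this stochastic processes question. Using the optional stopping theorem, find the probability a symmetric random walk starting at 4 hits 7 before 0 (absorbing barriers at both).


By optional stopping theorem: E(M at tau) = M(0) = 4
P(hit 7)*7 + P(hit 0)*0 = 4
P(hit 7) = (4 - 0)/(7 - 0) = 4/7 = 0.5714

0.5714


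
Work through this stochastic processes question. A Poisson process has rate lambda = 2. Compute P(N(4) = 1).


P(N(t)=k) = (lambda*t)^k * exp(-lambda*t) / k!
lambda*t = 8
= 8^1 * exp(-8) / 1!
= 8 * 3.3546e-04 / 1
= 0.0027

0.0027


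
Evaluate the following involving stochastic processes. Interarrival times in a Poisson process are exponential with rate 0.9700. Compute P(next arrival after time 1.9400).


P(X > t) = exp(-lambda * t)
= exp(-0.9700 * 1.9400)
= exp(-1.8818) = 0.1523

0.1523


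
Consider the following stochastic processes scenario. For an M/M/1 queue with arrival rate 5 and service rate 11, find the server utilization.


rho = lambda/mu
= 5/11
= 0.4545

0.4545


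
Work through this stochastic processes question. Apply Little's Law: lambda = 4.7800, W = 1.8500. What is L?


Little's Law: L = lambda * W
= 4.7800 * 1.8500
= 8.8430

8.8430


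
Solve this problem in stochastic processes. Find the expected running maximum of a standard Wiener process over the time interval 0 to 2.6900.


E(max B(s)) = sqrt(2t/pi)
= sqrt(2*2.6900/pi)
= sqrt(1.7125)
= 1.3086

1.3086


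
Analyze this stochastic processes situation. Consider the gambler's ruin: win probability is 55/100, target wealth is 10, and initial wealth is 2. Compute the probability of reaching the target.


Gambler's ruin formula:
r = q/p = 0.4500/0.5500 = 0.8182
P(win) = (1 - r^i)/(1 - r^N)
= (1 - 0.8182^2)/(1 - 0.8182^10)
= 0.3819

0.3819


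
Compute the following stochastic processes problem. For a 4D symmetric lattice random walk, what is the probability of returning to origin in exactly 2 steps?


P(return in 2 steps) = P(reverse first step) = 1/(2d)
= 1/8
= 0.1250

0.1250


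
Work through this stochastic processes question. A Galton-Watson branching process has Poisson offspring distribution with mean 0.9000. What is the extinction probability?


Since mu = 0.9000 <= 1, extinction probability = 1.

1.0000


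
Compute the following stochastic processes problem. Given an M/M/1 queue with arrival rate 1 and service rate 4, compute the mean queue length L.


rho = 1/4 = 0.2500
L = rho/(1-rho)
= 0.2500/0.7500
= 0.3333

0.3333


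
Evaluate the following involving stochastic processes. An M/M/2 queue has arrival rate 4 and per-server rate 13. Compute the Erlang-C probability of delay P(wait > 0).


a = lambda/mu = 0.3077
rho = a/c = 0.1538
Erlang-C formula applied:
C(c,a) = 0.0410

0.0410


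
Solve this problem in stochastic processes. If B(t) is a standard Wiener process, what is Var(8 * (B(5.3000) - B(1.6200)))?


Var(alpha*(B(t)-B(s))) = alpha^2 * (t-s)
= 8^2 * (5.3000 - 1.6200)
= 64 * 3.6800
= 235.5200

235.5200


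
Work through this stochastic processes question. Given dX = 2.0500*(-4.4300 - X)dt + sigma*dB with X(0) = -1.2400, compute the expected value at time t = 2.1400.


E[X(t)] = mu + (X(0) - mu)*exp(-theta*t)
= -4.4300 + (-1.2400 - -4.4300)*exp(-2.0500*2.1400)
= -4.4300 + 3.1900 * 0.0124
= -4.3903

-4.3903


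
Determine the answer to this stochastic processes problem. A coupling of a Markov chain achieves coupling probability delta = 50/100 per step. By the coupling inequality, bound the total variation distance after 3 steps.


TV distance bound <= (1-delta)^n
= (1 - 0.5000)^3
= 0.5000^3
= 0.1250

0.1250


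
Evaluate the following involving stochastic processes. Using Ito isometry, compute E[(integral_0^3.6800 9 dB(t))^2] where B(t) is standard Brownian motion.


By Ito isometry: E[(int f dB)^2] = int f^2 dt
= 9^2 * 3.6800
= 81 * 3.6800 = 298.0800

298.0800


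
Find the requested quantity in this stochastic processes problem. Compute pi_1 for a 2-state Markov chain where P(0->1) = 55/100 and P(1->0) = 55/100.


Stationary distribution: pi_0 = p10/(p01+p10), pi_1 = p01/(p01+p10)
p01 = 0.5500, p10 = 0.5500
pi_1 = 0.5000

0.5000


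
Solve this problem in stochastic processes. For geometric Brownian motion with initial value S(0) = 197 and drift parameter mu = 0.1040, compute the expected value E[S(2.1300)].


E[S(t)] = S(0) * exp(mu * t)
= 197 * exp(0.1040 * 2.1300)
= 197 * 1.2480
= 245.8505

245.8505


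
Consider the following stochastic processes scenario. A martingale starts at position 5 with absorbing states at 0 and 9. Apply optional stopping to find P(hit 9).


By optional stopping theorem: E(M at tau) = M(0) = 5
P(hit 9)*9 + P(hit 0)*0 = 5
P(hit 9) = (5 - 0)/(9 - 0) = 5/9 = 0.5556

0.5556


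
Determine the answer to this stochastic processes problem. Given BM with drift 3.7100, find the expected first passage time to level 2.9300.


Expected first passage time = a/mu
= 2.9300/3.7100
= 0.7898

0.7898


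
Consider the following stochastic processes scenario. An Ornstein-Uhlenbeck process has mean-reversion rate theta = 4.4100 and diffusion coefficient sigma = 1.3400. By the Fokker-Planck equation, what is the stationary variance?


Stationary variance = sigma^2 / (2*theta)
= 1.3400^2 / (2*4.4100)
= 1.7956 / 8.8200
= 0.2036

0.2036


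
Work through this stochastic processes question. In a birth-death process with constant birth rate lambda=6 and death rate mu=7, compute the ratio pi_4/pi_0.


For birth-death process, pi_n/pi_0 = (lambda/mu)^n
= (6/7)^4
= 0.5398

0.5398


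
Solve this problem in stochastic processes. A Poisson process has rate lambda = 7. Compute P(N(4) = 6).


P(N(t)=k) = (lambda*t)^k * exp(-lambda*t) / k!
lambda*t = 28
= 28^6 * exp(-28) / 6!
= 481890304 * 6.9144e-13 / 720
= 4.6278e-07

4.6278e-07


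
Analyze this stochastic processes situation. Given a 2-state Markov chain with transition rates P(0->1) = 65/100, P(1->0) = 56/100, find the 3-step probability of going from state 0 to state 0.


Computing P^3 by matrix multiplication.
P = [[0.3500, 0.6500], [0.5600, 0.4400]]
After raising P to the power 3:
P^3(0,0) = 0.4578

0.4578


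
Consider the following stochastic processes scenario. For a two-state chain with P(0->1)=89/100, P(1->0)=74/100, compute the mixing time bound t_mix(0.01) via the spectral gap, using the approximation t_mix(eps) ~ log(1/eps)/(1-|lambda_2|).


lambda_2 = |1 - p01 - p10| = |1 - 0.8900 - 0.7400| = 0.6300
t_mix ~ log(1/eps)/(1 - |lambda_2|)
= log(100)/(1 - 0.6300) = 4.6052/0.3700
= 12.4464

12.4464


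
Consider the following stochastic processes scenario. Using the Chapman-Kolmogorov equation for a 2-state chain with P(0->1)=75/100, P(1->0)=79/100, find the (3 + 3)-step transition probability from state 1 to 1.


P^6 = P^3 * P^3
Computing via matrix multiplication of the transition matrix.
Entry (1,1) of P^6 = 0.4997

0.4997


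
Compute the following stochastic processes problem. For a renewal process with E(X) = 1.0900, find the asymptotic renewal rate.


Long-run renewal rate = 1/E(X)
= 1/1.0900
= 0.9174

0.9174


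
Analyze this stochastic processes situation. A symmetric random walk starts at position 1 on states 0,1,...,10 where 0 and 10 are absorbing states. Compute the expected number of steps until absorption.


For symmetric RW on 0,...,N with absorbing barriers, E(i) = i*(N-i)
E(1) = 1 * 9 = 9

9


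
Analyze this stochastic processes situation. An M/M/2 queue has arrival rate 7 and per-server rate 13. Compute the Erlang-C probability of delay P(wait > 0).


a = lambda/mu = 0.5385
rho = a/c = 0.2692
Erlang-C formula applied:
C(c,a) = 0.1142

0.1142
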